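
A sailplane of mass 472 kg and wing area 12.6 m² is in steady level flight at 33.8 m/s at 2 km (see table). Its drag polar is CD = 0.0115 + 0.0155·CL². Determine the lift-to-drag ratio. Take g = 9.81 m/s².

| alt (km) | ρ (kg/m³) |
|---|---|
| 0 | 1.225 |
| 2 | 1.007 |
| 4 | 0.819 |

At 2 km, from the table: ρ = 1.007 kg/m³.
Level flight ⇒ L = W = m·g = 472 × 9.81 = 4630.3 N.
q = ½ρv² = ½ × 1.007 × 33.8² = 575.2 Pa.
Required CL = L/(qS) = 4630.3/(575.2·12.6) = 0.6389.
CD = 0.0115 + 0.0155 × 0.6389² = 0.01783.
L/D = CL/CD = 0.6389 / 0.01783 = 35.8

L/D = 35.8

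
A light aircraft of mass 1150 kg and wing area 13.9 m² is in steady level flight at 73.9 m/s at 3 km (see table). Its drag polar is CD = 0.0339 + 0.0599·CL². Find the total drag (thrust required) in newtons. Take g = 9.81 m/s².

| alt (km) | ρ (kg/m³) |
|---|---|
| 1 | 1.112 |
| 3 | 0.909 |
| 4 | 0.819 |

At 3 km, from the table: ρ = 0.909 kg/m³.
In steady level flight, lift balances weight: W = mg = 1150 × 9.81 = 11282 N.
Dynamic pressure q = 0.5 × 0.909 × 73.9² = 2482 Pa.
CL = 2W/(ρv²S) = 2×11282/(0.909×73.9²×13.9) = 0.327.
CD = 0.0339 + 0.0599 × 0.327² = 0.0403.
D = q·S·CD = 2482 × 13.9 × 0.0403 = 1391 N

D = 1390 N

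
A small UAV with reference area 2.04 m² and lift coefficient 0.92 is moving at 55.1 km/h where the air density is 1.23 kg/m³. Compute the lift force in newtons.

Convert speed: v = 55.1 km/h ÷ 3.6 = 15.31 m/s.
Dynamic pressure q = ½ρv² = ½ × 1.23 × 15.31² = 144.1 Pa.
L = q·S·CL = 144.1 × 2.04 × 0.92 = 270 N

L = 270 N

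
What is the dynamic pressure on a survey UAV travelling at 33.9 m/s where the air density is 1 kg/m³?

q = 575 Pa

q = ½ρv² = ½ × 1 × 33.9² = 575 Pa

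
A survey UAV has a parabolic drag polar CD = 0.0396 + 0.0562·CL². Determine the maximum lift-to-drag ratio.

For CD = CD0 + K·CL², (L/D)max occurs at CL* = √(CD0/K) and equals 1/(2√(K·CD0)).
(L/D)max = 1/(2√(0.0562 × 0.0396)) = 1/(2 × 0.04718) = 10.6

(L/D)max = 10.6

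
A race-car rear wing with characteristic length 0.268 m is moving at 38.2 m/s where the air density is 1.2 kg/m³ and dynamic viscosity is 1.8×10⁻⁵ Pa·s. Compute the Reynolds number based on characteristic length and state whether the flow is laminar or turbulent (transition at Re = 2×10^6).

Re = 6.83×10^5 (laminar)

Re = ρ·v·c/μ = 1.2 × 38.2 × 0.268 / (1.8×10⁻⁵) = 6.83×10^5
Since 6.83×10^5 < 2×10^6, the flow is laminar.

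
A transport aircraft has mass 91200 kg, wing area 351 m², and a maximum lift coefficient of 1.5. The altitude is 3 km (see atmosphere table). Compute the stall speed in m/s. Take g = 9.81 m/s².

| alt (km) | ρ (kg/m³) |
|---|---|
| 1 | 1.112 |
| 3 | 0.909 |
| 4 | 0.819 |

V_stall = 61.1 m/s

At 3 km, from the table: ρ = 0.909 kg/m³.
At stall, lift equals weight: L = W = m·g = 91200 × 9.81 = 8.947×10^5 N.
V_stall = √(2W/(ρ·S·CL,max)) = √(2 × 8.947×10^5 / (0.909 × 351 × 1.5))
V_stall = √3739 = 61.1 m/s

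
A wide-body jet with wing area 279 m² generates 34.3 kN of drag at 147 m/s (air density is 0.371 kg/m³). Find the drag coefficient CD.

From D = ½ρv²S·CD, rearranging gives CD = 2D/(ρv²S).
CD = 2 × 34300 / (0.371 × 147² × 279) = 0.0307

CD = 0.0307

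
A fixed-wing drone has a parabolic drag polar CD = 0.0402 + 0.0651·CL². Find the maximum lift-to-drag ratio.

For CD = CD0 + K·CL², (L/D)max occurs at CL* = √(CD0/K) and equals 1/(2√(K·CD0)).
(L/D)max = 1/(2√(0.0651 × 0.0402)) = 1/(2 × 0.05116) = 9.77

(L/D)max = 9.77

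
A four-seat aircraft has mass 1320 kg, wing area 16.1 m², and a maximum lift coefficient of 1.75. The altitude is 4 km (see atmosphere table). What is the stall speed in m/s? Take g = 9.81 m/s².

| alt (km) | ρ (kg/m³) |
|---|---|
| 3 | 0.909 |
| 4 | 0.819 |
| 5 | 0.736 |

V_stall = 33.5 m/s

At 4 km, from the table: ρ = 0.819 kg/m³.
Weight W = mg = 1320 × 9.81 = 12950 N.
From L = ½ρV²S·CL,max = W: V_stall = √(2W/(ρSCL,max)) = √(2·12950/(0.819·16.1·1.75))
V_stall = √1122 = 33.5 m/s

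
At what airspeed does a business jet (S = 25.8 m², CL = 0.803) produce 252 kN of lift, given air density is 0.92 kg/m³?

L = ½ρv²S·CL ⇒ v = √(2L/(ρ·S·CL))
v = √(2 × 2.52×10^5 / (0.92 × 25.8 × 0.803)) = √26440 = 163 m/s

v = 163 m/s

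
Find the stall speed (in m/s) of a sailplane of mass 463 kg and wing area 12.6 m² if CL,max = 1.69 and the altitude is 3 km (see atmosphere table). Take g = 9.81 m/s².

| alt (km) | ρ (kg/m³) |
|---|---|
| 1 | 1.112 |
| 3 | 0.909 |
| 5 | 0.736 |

V_stall = 21.7 m/s

At 3 km, from the table: ρ = 0.909 kg/m³.
Weight W = mg = 463 × 9.81 = 4542 N.
From L = ½ρV²S·CL,max = W: V_stall = √(2W/(ρSCL,max)) = √(2·4542/(0.909·12.6·1.69))
V_stall = √469.3 = 21.7 m/s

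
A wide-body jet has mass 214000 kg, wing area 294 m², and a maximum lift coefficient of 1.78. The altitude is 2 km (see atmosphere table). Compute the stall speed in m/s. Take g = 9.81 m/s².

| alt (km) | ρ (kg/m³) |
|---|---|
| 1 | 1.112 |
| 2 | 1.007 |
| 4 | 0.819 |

At 2 km, from the table: ρ = 1.007 kg/m³.
Weight W = mg = 214000 × 9.81 = 2.099×10^6 N.
From L = ½ρV²S·CL,max = W: V_stall = √(2W/(ρSCL,max)) = √(2·2.099×10^6/(1.007·294·1.78))
V_stall = √7967 = 89.3 m/s

V_stall = 89.3 m/s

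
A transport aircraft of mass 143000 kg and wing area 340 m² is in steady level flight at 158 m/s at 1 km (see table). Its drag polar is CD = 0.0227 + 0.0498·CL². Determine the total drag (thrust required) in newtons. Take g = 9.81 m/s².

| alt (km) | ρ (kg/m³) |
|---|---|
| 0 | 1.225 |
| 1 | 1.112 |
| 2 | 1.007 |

D = 1.28×10^5 N

At 1 km, from the table: ρ = 1.112 kg/m³.
In steady level flight, lift balances weight: W = mg = 143000 × 9.81 = 1.4028×10^6 N.
q = ½ρv² = ½ × 1.112 × 158² = 13880 Pa.
CL = W/(q·S) = 1.4028×10^6 / (13880 × 340) = 0.2973.
CD = 0.0227 + 0.0498 × 0.2973² = 0.0271.
D = q·S·CD = 13880 × 340 × 0.0271 = 1.279×10^5 N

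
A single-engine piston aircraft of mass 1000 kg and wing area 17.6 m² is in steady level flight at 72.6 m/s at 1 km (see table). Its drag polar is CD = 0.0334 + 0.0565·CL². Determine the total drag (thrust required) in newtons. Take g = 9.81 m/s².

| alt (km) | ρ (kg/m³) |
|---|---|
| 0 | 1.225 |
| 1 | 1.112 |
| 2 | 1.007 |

D = 1830 N

At 1 km, from the table: ρ = 1.112 kg/m³.
Weight W = mg = 1000 × 9.81 = 9810 N; in level flight L = W.
q = ½ρv² = ½ × 1.112 × 72.6² = 2931 Pa.
CL = 2W/(ρv²S) = 2×9810/(1.112×72.6²×17.6) = 0.1902.
CD = 0.0334 + 0.0565 × 0.1902² = 0.03544.
D = q·S·CD = 2931 × 17.6 × 0.03544 = 1828 N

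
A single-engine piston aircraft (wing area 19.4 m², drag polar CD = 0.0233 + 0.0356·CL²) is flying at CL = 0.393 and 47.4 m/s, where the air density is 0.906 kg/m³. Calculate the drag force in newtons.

D = 569 N

CD = 0.0233 + 0.0356 × 0.393² = 0.0288
D = ½ρv²S·CD = ½ × 0.906 × 47.4² × 19.4 × 0.0288 = 569 N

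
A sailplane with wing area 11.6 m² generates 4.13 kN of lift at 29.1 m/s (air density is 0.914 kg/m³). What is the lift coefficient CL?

CL = 0.92

From L = ½ρv²S·CL, rearranging gives CL = 2L/(ρv²S).
CL = 2 × 4130 / (0.914 × 29.1² × 11.6) = 0.92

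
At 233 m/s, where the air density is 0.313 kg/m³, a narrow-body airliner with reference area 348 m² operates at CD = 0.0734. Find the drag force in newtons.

D = 2.17×10^5 N

Dynamic pressure q = ½ρv² = ½ × 0.313 × 233² = 8496 Pa.
D = q·S·CD = 8496 × 348 × 0.0734 = 2.17×10^5 N ≈ 217 kN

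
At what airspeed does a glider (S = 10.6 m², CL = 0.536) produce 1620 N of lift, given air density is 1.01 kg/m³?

L = ½ρv²S·CL ⇒ v = √(2L/(ρ·S·CL))
v = √(2 × 1620 / (1.01 × 10.6 × 0.536)) = √564.6 = 23.8 m/s

v = 23.8 m/s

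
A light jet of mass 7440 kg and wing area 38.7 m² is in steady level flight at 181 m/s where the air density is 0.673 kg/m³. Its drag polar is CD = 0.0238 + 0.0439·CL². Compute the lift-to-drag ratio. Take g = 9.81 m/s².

Level flight ⇒ L = W = m·g = 7440 × 9.81 = 72986 N.
Dynamic pressure q = 0.5 × 0.673 × 181² = 11020 Pa.
CL = W/(q·S) = 72986 / (11020 × 38.7) = 0.1711.
CD = 0.0238 + 0.0439 × 0.1711² = 0.02508.
L/D = CL/CD = 0.1711 / 0.02508 = 6.82

L/D = 6.82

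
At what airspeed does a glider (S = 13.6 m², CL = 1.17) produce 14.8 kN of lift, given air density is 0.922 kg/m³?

v = 44.9 m/s

L = ½ρv²S·CL ⇒ v = √(2L/(ρ·S·CL))
v = √(2 × 14800 / (0.922 × 13.6 × 1.17)) = √2018 = 44.9 m/s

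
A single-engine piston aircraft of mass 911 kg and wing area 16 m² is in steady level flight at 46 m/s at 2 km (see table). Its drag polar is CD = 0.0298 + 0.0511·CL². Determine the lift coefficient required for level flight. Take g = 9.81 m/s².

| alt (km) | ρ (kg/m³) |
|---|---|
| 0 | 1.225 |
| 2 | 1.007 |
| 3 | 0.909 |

At 2 km, from the table: ρ = 1.007 kg/m³.
Level flight ⇒ L = W = m·g = 911 × 9.81 = 8936.9 N.
Dynamic pressure q = 0.5 × 1.007 × 46² = 1065 Pa.
Required CL = L/(qS) = 8936.9/(1065·16) = 0.5243.

CL = 0.524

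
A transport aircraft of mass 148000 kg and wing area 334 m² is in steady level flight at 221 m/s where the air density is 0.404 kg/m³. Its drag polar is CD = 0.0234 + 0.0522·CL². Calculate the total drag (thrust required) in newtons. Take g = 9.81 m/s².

Level flight ⇒ L = W = m·g = 148000 × 9.81 = 1.4519×10^6 N.
q = ½ρv² = ½ × 0.404 × 221² = 9866 Pa.
CL = 2W/(ρv²S) = 2×1.4519×10^6/(0.404×221²×334) = 0.4406.
CD = 0.0234 + 0.0522 × 0.4406² = 0.03353.
D = q·S·CD = 9866 × 334 × 0.03353 = 1.105×10^5 N

D = 1.11×10^5 N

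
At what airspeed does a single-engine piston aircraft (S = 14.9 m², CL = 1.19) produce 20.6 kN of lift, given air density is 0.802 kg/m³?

v = 53.8 m/s

L = ½ρv²S·CL ⇒ v = √(2L/(ρ·S·CL))
v = √(2 × 20600 / (0.802 × 14.9 × 1.19)) = √2897 = 53.8 m/s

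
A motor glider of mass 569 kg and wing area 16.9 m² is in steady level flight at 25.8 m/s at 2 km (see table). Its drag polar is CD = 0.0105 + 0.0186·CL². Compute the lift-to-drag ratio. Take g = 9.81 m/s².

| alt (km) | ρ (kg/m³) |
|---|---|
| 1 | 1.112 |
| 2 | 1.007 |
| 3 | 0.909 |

L/D = 34.5

At 2 km, from the table: ρ = 1.007 kg/m³.
Weight W = mg = 569 × 9.81 = 5581.9 N; in level flight L = W.
Dynamic pressure q = 0.5 × 1.007 × 25.8² = 335.1 Pa.
CL = W/(q·S) = 5581.9 / (335.1 × 16.9) = 0.9855.
CD = 0.0105 + 0.0186 × 0.9855² = 0.02856.
L/D = CL/CD = 0.9855 / 0.02856 = 34.5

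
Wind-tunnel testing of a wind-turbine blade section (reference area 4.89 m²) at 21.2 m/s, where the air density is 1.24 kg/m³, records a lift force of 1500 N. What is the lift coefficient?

CL = 1.1

From L = ½ρv²S·CL, rearranging gives CL = 2L/(ρv²S).
CL = 2 × 1500 / (1.24 × 21.2² × 4.89) = 1.1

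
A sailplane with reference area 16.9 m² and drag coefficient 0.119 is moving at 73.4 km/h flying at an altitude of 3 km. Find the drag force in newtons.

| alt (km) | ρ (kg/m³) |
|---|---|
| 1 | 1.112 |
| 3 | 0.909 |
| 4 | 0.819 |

D = 380 N

At 3 km, from the table: ρ = 0.909 kg/m³.
Convert speed: v = 73.4 km/h ÷ 3.6 = 20.39 m/s.
D = ½ρv²S·CD = ½ × 0.909 × 20.39² × 16.9 × 0.119 = 380 N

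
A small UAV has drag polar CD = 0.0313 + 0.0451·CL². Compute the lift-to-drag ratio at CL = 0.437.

L/D = 10.9

CD = 0.0313 + 0.0451 × 0.437² = 0.03991
L/D = CL/CD = 0.437 / 0.03991 = 10.9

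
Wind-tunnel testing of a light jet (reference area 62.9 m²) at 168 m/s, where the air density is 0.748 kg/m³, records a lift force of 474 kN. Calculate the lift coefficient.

CL = 0.714

From L = ½ρv²S·CL, rearranging gives CL = 2L/(ρv²S).
CL = 2 × 4.74×10^5 / (0.748 × 168² × 62.9) = 0.714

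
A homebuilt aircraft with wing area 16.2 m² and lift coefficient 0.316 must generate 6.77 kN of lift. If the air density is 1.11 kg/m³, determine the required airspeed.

v = 48.8 m/s

L = ½ρv²S·CL ⇒ v = √(2L/(ρ·S·CL))
v = √(2 × 6770 / (1.11 × 16.2 × 0.316)) = √2383 = 48.8 m/s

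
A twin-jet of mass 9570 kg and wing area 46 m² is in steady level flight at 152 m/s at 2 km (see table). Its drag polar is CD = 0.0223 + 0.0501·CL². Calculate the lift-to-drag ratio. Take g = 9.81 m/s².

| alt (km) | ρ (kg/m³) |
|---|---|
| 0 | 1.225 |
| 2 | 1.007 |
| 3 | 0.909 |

At 2 km, from the table: ρ = 1.007 kg/m³.
Weight W = mg = 9570 × 9.81 = 93882 N; in level flight L = W.
q = ½ρv² = ½ × 1.007 × 152² = 11630 Pa.
CL = 2W/(ρv²S) = 2×93882/(1.007×152²×46) = 0.1754.
CD = 0.0223 + 0.0501 × 0.1754² = 0.02384.
L/D = CL/CD = 0.1754 / 0.02384 = 7.36

L/D = 7.36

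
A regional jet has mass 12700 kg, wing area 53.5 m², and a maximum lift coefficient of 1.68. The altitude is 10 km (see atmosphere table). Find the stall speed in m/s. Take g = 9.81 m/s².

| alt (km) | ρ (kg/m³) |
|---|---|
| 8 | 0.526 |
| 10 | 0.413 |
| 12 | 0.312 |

At 10 km, from the table: ρ = 0.413 kg/m³.
Stall occurs when L = W at CL,max. W = mg = 12700 × 9.81 = 1.246×10^5 N.
From L = ½ρV²S·CL,max = W: V_stall = √(2W/(ρSCL,max)) = √(2·1.246×10^5/(0.413·53.5·1.68))
V_stall = √6713 = 81.9 m/s

V_stall = 81.9 m/s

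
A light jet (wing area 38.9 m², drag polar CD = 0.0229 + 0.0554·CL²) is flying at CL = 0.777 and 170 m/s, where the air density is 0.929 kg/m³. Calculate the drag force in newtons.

CD = 0.0229 + 0.0554 × 0.777² = 0.05635
D = ½ρv²S·CD = ½ × 0.929 × 170² × 38.9 × 0.05635 = 29400 N

D = 29400 N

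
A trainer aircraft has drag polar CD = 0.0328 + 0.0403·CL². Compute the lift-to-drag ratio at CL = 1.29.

CD = 0.0328 + 0.0403 × 1.29² = 0.09986
L/D = CL/CD = 1.29 / 0.09986 = 12.9

L/D = 12.9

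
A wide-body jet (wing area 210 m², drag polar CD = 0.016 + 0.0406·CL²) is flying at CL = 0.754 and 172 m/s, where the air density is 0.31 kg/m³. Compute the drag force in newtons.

D = 37600 N

CD = 0.016 + 0.0406 × 0.754² = 0.03908
D = ½ρv²S·CD = ½ × 0.31 × 172² × 210 × 0.03908 = 37600 N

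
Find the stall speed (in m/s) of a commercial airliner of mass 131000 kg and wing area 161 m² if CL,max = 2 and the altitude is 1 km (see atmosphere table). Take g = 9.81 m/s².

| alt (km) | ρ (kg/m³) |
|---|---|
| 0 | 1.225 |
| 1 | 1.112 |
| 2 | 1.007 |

At 1 km, from the table: ρ = 1.112 kg/m³.
Weight W = mg = 131000 × 9.81 = 1.285×10^6 N.
V_stall = √(2W/(ρ·S·CL,max)) = √(2 × 1.285×10^6 / (1.112 × 161 × 2))
V_stall = √7178 = 84.7 m/s

V_stall = 84.7 m/s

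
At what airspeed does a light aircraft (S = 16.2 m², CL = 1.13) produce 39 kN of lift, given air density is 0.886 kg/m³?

v = 69.3 m/s

L = ½ρv²S·CL ⇒ v = √(2L/(ρ·S·CL))
v = √(2 × 39000 / (0.886 × 16.2 × 1.13)) = √4809 = 69.3 m/s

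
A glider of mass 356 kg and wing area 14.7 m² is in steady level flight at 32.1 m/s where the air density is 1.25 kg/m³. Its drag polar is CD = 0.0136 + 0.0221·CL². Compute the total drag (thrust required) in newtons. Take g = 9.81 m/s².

D = 157 N

In steady level flight, lift balances weight: W = mg = 356 × 9.81 = 3492.4 N.
Dynamic pressure q = 0.5 × 1.25 × 32.1² = 644 Pa.
CL = W/(q·S) = 3492.4 / (644 × 14.7) = 0.3689.
CD = 0.0136 + 0.0221 × 0.3689² = 0.01661.
D = q·S·CD = 644 × 14.7 × 0.01661 = 157.2 N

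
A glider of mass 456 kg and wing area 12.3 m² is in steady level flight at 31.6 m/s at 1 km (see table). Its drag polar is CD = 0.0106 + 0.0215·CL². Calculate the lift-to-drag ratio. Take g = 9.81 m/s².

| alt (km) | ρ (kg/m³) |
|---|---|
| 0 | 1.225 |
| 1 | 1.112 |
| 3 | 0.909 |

L/D = 33

At 1 km, from the table: ρ = 1.112 kg/m³.
In steady level flight, lift balances weight: W = mg = 456 × 9.81 = 4473.4 N.
q = ½ρv² = ½ × 1.112 × 31.6² = 555.2 Pa.
Required CL = L/(qS) = 4473.4/(555.2·12.3) = 0.6551.
CD = 0.0106 + 0.0215 × 0.6551² = 0.01983.
L/D = CL/CD = 0.6551 / 0.01983 = 33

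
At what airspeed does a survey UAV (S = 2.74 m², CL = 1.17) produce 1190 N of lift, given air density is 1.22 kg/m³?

L = ½ρv²S·CL ⇒ v = √(2L/(ρ·S·CL))
v = √(2 × 1190 / (1.22 × 2.74 × 1.17)) = √608.5 = 24.7 m/s

v = 24.7 m/s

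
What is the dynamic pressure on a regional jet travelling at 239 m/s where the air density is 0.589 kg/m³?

q = ½ρv² = ½ × 0.589 × 239² = 16800 Pa

q = 16800 Pa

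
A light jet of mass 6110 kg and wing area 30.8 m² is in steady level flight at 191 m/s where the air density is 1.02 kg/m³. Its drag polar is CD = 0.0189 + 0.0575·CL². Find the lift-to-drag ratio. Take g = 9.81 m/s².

L/D = 5.36

Level flight ⇒ L = W = m·g = 6110 × 9.81 = 59939 N.
q = ½ρv² = ½ × 1.02 × 191² = 18610 Pa.
CL = 2W/(ρv²S) = 2×59939/(1.02×191²×30.8) = 0.1046.
CD = 0.0189 + 0.0575 × 0.1046² = 0.01953.
L/D = CL/CD = 0.1046 / 0.01953 = 5.36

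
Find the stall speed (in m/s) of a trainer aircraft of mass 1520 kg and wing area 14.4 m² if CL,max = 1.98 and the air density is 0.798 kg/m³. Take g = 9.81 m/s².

Weight W = mg = 1520 × 9.81 = 14910 N.
From L = ½ρV²S·CL,max = W: V_stall = √(2W/(ρSCL,max)) = √(2·14910/(0.798·14.4·1.98))
V_stall = √1311 = 36.2 m/s

V_stall = 36.2 m/s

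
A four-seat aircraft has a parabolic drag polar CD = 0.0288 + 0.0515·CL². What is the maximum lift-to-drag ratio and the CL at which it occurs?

(L/D)max = 13, at CL = 0.748

For CD = CD0 + K·CL², (L/D)max occurs at CL* = √(CD0/K) and equals 1/(2√(K·CD0)).
(L/D)max = 1/(2√(0.0515 × 0.0288)) = 1/(2 × 0.03851) = 13
CL* = √(0.0288/0.0515) = 0.748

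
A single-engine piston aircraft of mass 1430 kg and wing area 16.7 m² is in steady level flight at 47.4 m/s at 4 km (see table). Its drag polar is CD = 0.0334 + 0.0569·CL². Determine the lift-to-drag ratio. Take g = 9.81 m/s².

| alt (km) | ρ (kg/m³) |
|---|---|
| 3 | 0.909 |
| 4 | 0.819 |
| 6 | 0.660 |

L/D = 11.3

At 4 km, from the table: ρ = 0.819 kg/m³.
In steady level flight, lift balances weight: W = mg = 1430 × 9.81 = 14028 N.
q = ½ρv² = ½ × 0.819 × 47.4² = 920 Pa.
CL = 2W/(ρv²S) = 2×14028/(0.819×47.4²×16.7) = 0.913.
CD = 0.0334 + 0.0569 × 0.913² = 0.08083.
L/D = CL/CD = 0.913 / 0.08083 = 11.3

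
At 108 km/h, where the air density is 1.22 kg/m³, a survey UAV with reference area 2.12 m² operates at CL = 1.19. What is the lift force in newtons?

Convert speed: v = 108 km/h ÷ 3.6 = 30 m/s.
L = ½ρv²S·CL = ½ × 1.22 × 30² × 2.12 × 1.19 = 1390 N

L = 1390 N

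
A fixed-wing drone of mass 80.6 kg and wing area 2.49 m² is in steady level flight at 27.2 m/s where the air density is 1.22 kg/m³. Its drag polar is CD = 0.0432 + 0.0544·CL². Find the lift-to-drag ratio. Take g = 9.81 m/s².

L/D = 10

Level flight ⇒ L = W = m·g = 80.6 × 9.81 = 790.69 N.
q = ½ρv² = ½ × 1.22 × 27.2² = 451.3 Pa.
CL = 2W/(ρv²S) = 2×790.69/(1.22×27.2²×2.49) = 0.7036.
CD = 0.0432 + 0.0544 × 0.7036² = 0.07013.
L/D = CL/CD = 0.7036 / 0.07013 = 10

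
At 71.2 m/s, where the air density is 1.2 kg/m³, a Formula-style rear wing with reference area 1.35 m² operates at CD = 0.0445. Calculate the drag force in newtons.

D = ½ρv²S·CD = ½ × 1.2 × 71.2² × 1.35 × 0.0445 = 183 N

D = 183 N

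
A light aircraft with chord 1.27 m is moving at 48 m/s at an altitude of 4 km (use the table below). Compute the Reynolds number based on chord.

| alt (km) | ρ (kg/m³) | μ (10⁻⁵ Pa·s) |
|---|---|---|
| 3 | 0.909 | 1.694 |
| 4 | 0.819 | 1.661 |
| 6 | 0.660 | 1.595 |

Re = 3.01×10^6

At 4 km, from the table: ρ = 0.819 kg/m³, μ = 1.661×10⁻⁵ Pa·s.
Re = ρ·v·c/μ = 0.819 × 48 × 1.27 / (1.661×10⁻⁵) = 3.01×10^6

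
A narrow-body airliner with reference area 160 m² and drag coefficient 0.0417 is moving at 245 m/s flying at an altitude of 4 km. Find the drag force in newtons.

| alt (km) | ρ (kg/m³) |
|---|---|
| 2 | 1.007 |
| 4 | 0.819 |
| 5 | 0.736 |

At 4 km, from the table: ρ = 0.819 kg/m³.
D = ½ρv²S·CD = ½ × 0.819 × 245² × 160 × 0.0417 = 1.64×10^5 N ≈ 164 kN

D = 1.64×10^5 N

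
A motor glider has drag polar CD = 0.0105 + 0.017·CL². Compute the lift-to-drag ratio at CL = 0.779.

CD = 0.0105 + 0.017 × 0.779² = 0.02082
L/D = CL/CD = 0.779 / 0.02082 = 37.4

L/D = 37.4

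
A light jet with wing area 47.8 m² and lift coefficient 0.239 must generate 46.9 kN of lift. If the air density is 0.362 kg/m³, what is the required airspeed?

L = ½ρv²S·CL ⇒ v = √(2L/(ρ·S·CL))
v = √(2 × 46900 / (0.362 × 47.8 × 0.239)) = √22680 = 151 m/s

v = 151 m/s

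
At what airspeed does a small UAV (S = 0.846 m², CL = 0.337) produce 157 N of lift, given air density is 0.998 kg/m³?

L = ½ρv²S·CL ⇒ v = √(2L/(ρ·S·CL))
v = √(2 × 157 / (0.998 × 0.846 × 0.337)) = √1104 = 33.2 m/s

v = 33.2 m/s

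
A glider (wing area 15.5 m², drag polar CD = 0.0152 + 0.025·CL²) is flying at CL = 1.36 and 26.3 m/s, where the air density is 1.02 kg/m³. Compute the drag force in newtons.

CD = 0.0152 + 0.025 × 1.36² = 0.06144
D = ½ρv²S·CD = ½ × 1.02 × 26.3² × 15.5 × 0.06144 = 336 N

D = 336 N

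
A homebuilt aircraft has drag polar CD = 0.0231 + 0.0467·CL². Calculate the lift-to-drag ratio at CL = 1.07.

CD = 0.0231 + 0.0467 × 1.07² = 0.07657
L/D = CL/CD = 1.07 / 0.07657 = 14

L/D = 14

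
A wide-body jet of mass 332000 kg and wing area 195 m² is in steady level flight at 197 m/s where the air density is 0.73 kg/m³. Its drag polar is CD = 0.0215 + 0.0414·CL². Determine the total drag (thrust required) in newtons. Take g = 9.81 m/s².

In steady level flight, lift balances weight: W = mg = 332000 × 9.81 = 3.2569×10^6 N.
q = ½ρv² = ½ × 0.73 × 197² = 14170 Pa.
CL = 2W/(ρv²S) = 2×3.2569×10^6/(0.73×197²×195) = 1.179.
CD = 0.0215 + 0.0414 × 1.179² = 0.07906.
D = q·S·CD = 14170 × 195 × 0.07906 = 2.184×10^5 N

D = 2.18×10^5 N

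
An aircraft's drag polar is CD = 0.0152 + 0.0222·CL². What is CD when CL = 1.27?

CD = 0.0152 + 0.0222 × 1.27² = 0.0152 + 0.03581 = 0.051

CD = 0.051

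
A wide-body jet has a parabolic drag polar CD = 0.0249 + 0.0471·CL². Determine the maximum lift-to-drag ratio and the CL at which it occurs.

For CD = CD0 + K·CL², (L/D)max occurs at CL* = √(CD0/K) and equals 1/(2√(K·CD0)).
(L/D)max = 1/(2√(0.0471 × 0.0249)) = 1/(2 × 0.03425) = 14.6
CL* = √(0.0249/0.0471) = 0.727

(L/D)max = 14.6, at CL = 0.727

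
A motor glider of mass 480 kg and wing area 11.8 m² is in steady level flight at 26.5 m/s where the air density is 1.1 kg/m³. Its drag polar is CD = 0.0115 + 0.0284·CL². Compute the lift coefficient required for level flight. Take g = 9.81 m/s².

In steady level flight, lift balances weight: W = mg = 480 × 9.81 = 4708.8 N.
Dynamic pressure q = 0.5 × 1.1 × 26.5² = 386.2 Pa.
CL = W/(q·S) = 4708.8 / (386.2 × 11.8) = 1.033.

CL = 1.03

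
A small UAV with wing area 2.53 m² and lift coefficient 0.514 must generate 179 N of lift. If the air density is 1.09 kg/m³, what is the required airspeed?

v = 15.9 m/s

L = ½ρv²S·CL ⇒ v = √(2L/(ρ·S·CL))
v = √(2 × 179 / (1.09 × 2.53 × 0.514)) = √252.6 = 15.9 m/s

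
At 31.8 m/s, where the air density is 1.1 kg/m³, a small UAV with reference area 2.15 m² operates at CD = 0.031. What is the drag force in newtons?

D = 37.1 N

Dynamic pressure q = ½ρv² = ½ × 1.1 × 31.8² = 556.2 Pa.
D = q·S·CD = 556.2 × 2.15 × 0.031 = 37.1 N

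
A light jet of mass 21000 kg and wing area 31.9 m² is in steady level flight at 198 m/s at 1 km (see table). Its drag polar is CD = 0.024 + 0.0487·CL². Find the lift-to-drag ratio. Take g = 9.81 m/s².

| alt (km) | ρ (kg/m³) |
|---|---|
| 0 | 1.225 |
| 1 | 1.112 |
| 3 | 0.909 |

At 1 km, from the table: ρ = 1.112 kg/m³.
Weight W = mg = 21000 × 9.81 = 2.0601×10^5 N; in level flight L = W.
Dynamic pressure q = 0.5 × 1.112 × 198² = 21800 Pa.
CL = 2W/(ρv²S) = 2×2.0601×10^5/(1.112×198²×31.9) = 0.2963.
CD = 0.024 + 0.0487 × 0.2963² = 0.02827.
L/D = CL/CD = 0.2963 / 0.02827 = 10.5

L/D = 10.5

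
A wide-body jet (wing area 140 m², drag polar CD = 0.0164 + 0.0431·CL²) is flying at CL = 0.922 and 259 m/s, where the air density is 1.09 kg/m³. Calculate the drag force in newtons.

D = 2.71×10^5 N

CD = 0.0164 + 0.0431 × 0.922² = 0.05304
D = ½ρv²S·CD = ½ × 1.09 × 259² × 140 × 0.05304 = 2.71×10^5 N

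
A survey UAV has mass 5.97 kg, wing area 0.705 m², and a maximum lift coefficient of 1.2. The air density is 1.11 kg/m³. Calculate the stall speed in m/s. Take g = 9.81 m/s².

V_stall = 11.2 m/s

At stall, lift equals weight: L = W = m·g = 5.97 × 9.81 = 58.57 N.
From L = ½ρV²S·CL,max = W: V_stall = √(2W/(ρSCL,max)) = √(2·58.57/(1.11·0.705·1.2))
V_stall = √124.7 = 11.2 m/s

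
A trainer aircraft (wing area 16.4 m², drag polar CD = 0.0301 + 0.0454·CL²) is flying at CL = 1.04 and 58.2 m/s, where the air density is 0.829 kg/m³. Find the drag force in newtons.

D = 1820 N

CD = 0.0301 + 0.0454 × 1.04² = 0.0792
D = ½ρv²S·CD = ½ × 0.829 × 58.2² × 16.4 × 0.0792 = 1820 N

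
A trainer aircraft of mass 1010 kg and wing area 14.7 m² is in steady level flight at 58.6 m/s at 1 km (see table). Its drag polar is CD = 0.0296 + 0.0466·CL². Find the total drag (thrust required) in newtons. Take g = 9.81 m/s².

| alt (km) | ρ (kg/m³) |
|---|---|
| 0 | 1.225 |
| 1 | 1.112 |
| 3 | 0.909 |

At 1 km, from the table: ρ = 1.112 kg/m³.
Weight W = mg = 1010 × 9.81 = 9908.1 N; in level flight L = W.
Dynamic pressure q = 0.5 × 1.112 × 58.6² = 1909 Pa.
CL = 2W/(ρv²S) = 2×9908.1/(1.112×58.6²×14.7) = 0.353.
CD = 0.0296 + 0.0466 × 0.353² = 0.03541.
D = q·S·CD = 1909 × 14.7 × 0.03541 = 993.8 N

D = 994 N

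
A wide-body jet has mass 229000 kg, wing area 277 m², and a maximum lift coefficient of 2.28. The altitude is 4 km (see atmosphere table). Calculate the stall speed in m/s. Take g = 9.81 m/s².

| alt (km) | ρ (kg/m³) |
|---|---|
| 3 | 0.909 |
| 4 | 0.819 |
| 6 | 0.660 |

V_stall = 93.2 m/s

At 4 km, from the table: ρ = 0.819 kg/m³.
Weight W = mg = 229000 × 9.81 = 2.246×10^6 N.
From L = ½ρV²S·CL,max = W: V_stall = √(2W/(ρSCL,max)) = √(2·2.246×10^6/(0.819·277·2.28))
V_stall = √8686 = 93.2 m/s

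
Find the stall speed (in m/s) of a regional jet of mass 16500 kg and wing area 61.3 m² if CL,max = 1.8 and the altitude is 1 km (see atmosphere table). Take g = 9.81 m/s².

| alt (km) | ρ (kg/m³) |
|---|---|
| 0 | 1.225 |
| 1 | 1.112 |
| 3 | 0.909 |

At 1 km, from the table: ρ = 1.112 kg/m³.
Stall occurs when L = W at CL,max. W = mg = 16500 × 9.81 = 1.619×10^5 N.
From L = ½ρV²S·CL,max = W: V_stall = √(2W/(ρSCL,max)) = √(2·1.619×10^5/(1.112·61.3·1.8))
V_stall = √2638 = 51.4 m/s

V_stall = 51.4 m/s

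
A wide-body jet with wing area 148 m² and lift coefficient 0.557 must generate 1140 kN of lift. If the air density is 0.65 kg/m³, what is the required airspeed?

v = 206 m/s

L = ½ρv²S·CL ⇒ v = √(2L/(ρ·S·CL))
v = √(2 × 1.14×10^6 / (0.65 × 148 × 0.557)) = √42550 = 206 m/s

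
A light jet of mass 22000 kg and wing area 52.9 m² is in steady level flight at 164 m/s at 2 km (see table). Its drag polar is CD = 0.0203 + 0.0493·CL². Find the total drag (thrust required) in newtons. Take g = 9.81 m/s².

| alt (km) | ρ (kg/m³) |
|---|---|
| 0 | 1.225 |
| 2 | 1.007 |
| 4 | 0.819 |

At 2 km, from the table: ρ = 1.007 kg/m³.
Weight W = mg = 22000 × 9.81 = 2.1582×10^5 N; in level flight L = W.
q = ½ρv² = ½ × 1.007 × 164² = 13540 Pa.
CL = W/(q·S) = 2.1582×10^5 / (13540 × 52.9) = 0.3013.
CD = 0.0203 + 0.0493 × 0.3013² = 0.02477.
D = q·S·CD = 13540 × 52.9 × 0.02477 = 17750 N

D = 17700 N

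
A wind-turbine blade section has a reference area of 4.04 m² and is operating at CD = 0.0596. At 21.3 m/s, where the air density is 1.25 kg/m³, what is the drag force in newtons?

D = 68.3 N

D = ½ρv²S·CD = ½ × 1.25 × 21.3² × 4.04 × 0.0596 = 68.3 N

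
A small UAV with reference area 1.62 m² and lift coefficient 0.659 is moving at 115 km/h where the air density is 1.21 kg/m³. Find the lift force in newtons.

Convert speed: v = 115 km/h ÷ 3.6 = 31.94 m/s.
Dynamic pressure q = ½ρv² = ½ × 1.21 × 31.94² = 617.4 Pa.
L = q·S·CL = 617.4 × 1.62 × 0.659 = 659 N

L = 659 N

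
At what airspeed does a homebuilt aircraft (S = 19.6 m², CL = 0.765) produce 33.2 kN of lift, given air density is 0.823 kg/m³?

v = 73.4 m/s

L = ½ρv²S·CL ⇒ v = √(2L/(ρ·S·CL))
v = √(2 × 33200 / (0.823 × 19.6 × 0.765)) = √5381 = 73.4 m/s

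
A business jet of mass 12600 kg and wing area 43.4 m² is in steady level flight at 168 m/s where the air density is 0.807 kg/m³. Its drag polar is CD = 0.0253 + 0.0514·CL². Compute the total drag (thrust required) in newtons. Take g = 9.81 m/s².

Weight W = mg = 12600 × 9.81 = 1.2361×10^5 N; in level flight L = W.
Dynamic pressure q = 0.5 × 0.807 × 168² = 11390 Pa.
CL = W/(q·S) = 1.2361×10^5 / (11390 × 43.4) = 0.2501.
CD = 0.0253 + 0.0514 × 0.2501² = 0.02851.
D = q·S·CD = 11390 × 43.4 × 0.02851 = 14090 N

D = 14100 N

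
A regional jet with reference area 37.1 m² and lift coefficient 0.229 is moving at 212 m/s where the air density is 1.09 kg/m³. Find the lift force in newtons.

L = 2.08×10^5 N

L = ½ρv²S·CL = ½ × 1.09 × 212² × 37.1 × 0.229 = 2.08×10^5 N ≈ 208 kN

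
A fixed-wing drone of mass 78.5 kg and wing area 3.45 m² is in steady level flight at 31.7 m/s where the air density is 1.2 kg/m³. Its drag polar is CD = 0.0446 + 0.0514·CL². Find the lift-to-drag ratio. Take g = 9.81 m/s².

Level flight ⇒ L = W = m·g = 78.5 × 9.81 = 770.09 N.
Dynamic pressure q = 0.5 × 1.2 × 31.7² = 602.9 Pa.
CL = W/(q·S) = 770.09 / (602.9 × 3.45) = 0.3702.
CD = 0.0446 + 0.0514 × 0.3702² = 0.05164.
L/D = CL/CD = 0.3702 / 0.05164 = 7.17

L/D = 7.17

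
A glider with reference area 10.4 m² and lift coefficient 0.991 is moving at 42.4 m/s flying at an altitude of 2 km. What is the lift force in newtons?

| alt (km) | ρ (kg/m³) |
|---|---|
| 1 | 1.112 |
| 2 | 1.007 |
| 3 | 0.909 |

L = 9330 N

At 2 km, from the table: ρ = 1.007 kg/m³.
L = ½ρv²S·CL = ½ × 1.007 × 42.4² × 10.4 × 0.991 = 9330 N ≈ 9.33 kN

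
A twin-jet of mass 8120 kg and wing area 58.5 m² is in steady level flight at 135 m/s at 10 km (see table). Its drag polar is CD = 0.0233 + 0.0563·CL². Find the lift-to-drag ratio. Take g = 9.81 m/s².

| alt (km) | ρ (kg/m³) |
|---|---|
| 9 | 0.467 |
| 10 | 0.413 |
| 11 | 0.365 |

At 10 km, from the table: ρ = 0.413 kg/m³.
Level flight ⇒ L = W = m·g = 8120 × 9.81 = 79657 N.
Dynamic pressure q = 0.5 × 0.413 × 135² = 3763 Pa.
CL = 2W/(ρv²S) = 2×79657/(0.413×135²×58.5) = 0.3618.
CD = 0.0233 + 0.0563 × 0.3618² = 0.03067.
L/D = CL/CD = 0.3618 / 0.03067 = 11.8

L/D = 11.8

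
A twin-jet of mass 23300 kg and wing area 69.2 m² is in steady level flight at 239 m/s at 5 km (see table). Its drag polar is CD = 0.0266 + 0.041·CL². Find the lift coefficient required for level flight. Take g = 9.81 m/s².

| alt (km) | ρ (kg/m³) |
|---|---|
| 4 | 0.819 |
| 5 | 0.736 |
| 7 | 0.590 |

At 5 km, from the table: ρ = 0.736 kg/m³.
Level flight ⇒ L = W = m·g = 23300 × 9.81 = 2.2857×10^5 N.
q = ½ρv² = ½ × 0.736 × 239² = 21020 Pa.
CL = W/(q·S) = 2.2857×10^5 / (21020 × 69.2) = 0.1571.

CL = 0.157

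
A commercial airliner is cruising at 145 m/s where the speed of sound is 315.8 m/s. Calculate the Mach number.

M = v/a = 145 / 315.8 = 0.459

M = 0.459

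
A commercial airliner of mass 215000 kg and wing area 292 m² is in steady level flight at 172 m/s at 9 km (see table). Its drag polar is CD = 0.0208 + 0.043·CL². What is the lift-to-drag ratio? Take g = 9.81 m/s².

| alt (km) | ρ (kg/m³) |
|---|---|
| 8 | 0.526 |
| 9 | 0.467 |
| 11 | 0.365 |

L/D = 15.4

At 9 km, from the table: ρ = 0.467 kg/m³.
Weight W = mg = 215000 × 9.81 = 2.1092×10^6 N; in level flight L = W.
Dynamic pressure q = 0.5 × 0.467 × 172² = 6908 Pa.
CL = 2W/(ρv²S) = 2×2.1092×10^6/(0.467×172²×292) = 1.046.
CD = 0.0208 + 0.043 × 1.046² = 0.06781.
L/D = CL/CD = 1.046 / 0.06781 = 15.4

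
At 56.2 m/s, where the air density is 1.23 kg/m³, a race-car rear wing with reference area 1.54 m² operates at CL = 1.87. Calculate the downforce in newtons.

L = ½ρv²S·CL = ½ × 1.23 × 56.2² × 1.54 × 1.87 = 5590 N ≈ 5.59 kN

L = 5590 N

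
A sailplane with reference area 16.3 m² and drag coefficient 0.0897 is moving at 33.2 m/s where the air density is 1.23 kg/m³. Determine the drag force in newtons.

Dynamic pressure q = ½ρv² = ½ × 1.23 × 33.2² = 677.9 Pa.
D = q·S·CD = 677.9 × 16.3 × 0.0897 = 991 N

D = 991 N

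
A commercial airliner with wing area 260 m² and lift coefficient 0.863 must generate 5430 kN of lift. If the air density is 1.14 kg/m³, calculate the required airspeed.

v = 206 m/s

L = ½ρv²S·CL ⇒ v = √(2L/(ρ·S·CL))
v = √(2 × 5.43×10^6 / (1.14 × 260 × 0.863)) = √42460 = 206 m/s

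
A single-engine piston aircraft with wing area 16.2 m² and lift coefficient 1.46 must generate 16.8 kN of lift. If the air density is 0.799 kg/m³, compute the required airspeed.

L = ½ρv²S·CL ⇒ v = √(2L/(ρ·S·CL))
v = √(2 × 16800 / (0.799 × 16.2 × 1.46)) = √1778 = 42.2 m/s

v = 42.2 m/s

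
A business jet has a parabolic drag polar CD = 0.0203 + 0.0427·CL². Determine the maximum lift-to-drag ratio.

(L/D)max = 17

For CD = CD0 + K·CL², (L/D)max occurs at CL* = √(CD0/K) and equals 1/(2√(K·CD0)).
(L/D)max = 1/(2√(0.0427 × 0.0203)) = 1/(2 × 0.02944) = 17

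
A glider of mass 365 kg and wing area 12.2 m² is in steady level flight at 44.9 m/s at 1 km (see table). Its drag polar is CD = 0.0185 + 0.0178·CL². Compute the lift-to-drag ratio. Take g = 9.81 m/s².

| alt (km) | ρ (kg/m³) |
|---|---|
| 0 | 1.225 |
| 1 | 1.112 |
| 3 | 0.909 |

L/D = 13.3

At 1 km, from the table: ρ = 1.112 kg/m³.
Weight W = mg = 365 × 9.81 = 3580.7 N; in level flight L = W.
Dynamic pressure q = 0.5 × 1.112 × 44.9² = 1121 Pa.
CL = W/(q·S) = 3580.7 / (1121 × 12.2) = 0.2618.
CD = 0.0185 + 0.0178 × 0.2618² = 0.01972.
L/D = CL/CD = 0.2618 / 0.01972 = 13.3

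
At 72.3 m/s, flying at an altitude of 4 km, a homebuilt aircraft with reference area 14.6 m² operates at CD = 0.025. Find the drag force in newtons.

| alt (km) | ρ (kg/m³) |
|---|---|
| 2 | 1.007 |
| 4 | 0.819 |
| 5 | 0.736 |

At 4 km, from the table: ρ = 0.819 kg/m³.
D = ½ρv²S·CD = ½ × 0.819 × 72.3² × 14.6 × 0.025 = 781 N

D = 781 N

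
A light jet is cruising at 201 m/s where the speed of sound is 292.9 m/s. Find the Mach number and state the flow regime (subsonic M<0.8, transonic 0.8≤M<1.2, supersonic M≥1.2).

M = 0.686 (subsonic)

M = v/a = 201 / 292.9 = 0.686
M = 0.686 → subsonic.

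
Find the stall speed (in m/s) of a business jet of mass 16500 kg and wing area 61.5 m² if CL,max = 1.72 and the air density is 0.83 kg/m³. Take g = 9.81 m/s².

Weight W = mg = 16500 × 9.81 = 1.619×10^5 N.
From L = ½ρV²S·CL,max = W: V_stall = √(2W/(ρSCL,max)) = √(2·1.619×10^5/(0.83·61.5·1.72))
V_stall = √3687 = 60.7 m/s

V_stall = 60.7 m/s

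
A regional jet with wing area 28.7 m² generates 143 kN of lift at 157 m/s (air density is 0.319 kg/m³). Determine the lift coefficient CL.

From L = ½ρv²S·CL, rearranging gives CL = 2L/(ρv²S).
CL = 2 × 1.43×10^5 / (0.319 × 157² × 28.7) = 1.27

CL = 1.27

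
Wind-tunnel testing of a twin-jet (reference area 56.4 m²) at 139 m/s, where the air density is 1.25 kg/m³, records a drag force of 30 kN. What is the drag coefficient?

CD = 0.044

From D = ½ρv²S·CD, rearranging gives CD = 2D/(ρv²S).
CD = 2 × 30000 / (1.25 × 139² × 56.4) = 0.044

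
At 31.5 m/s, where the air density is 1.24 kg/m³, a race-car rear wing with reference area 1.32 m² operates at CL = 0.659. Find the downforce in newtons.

L = ½ρv²S·CL = ½ × 1.24 × 31.5² × 1.32 × 0.659 = 535 N

L = 535 N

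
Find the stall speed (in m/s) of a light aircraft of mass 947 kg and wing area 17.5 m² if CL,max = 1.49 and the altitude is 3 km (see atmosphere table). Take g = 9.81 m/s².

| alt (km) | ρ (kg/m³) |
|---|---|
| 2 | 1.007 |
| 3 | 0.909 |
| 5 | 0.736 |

At 3 km, from the table: ρ = 0.909 kg/m³.
Stall occurs when L = W at CL,max. W = mg = 947 × 9.81 = 9290 N.
V_stall = √(2W/(ρ·S·CL,max)) = √(2 × 9290 / (0.909 × 17.5 × 1.49))
V_stall = √783.9 = 28 m/s

V_stall = 28 m/s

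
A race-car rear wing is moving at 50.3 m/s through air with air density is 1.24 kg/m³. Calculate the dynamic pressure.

q = 1570 Pa

q = ½ρv² = ½ × 1.24 × 50.3² = 1570 Pa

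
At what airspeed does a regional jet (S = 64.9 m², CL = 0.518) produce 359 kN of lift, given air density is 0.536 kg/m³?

L = ½ρv²S·CL ⇒ v = √(2L/(ρ·S·CL))
v = √(2 × 3.59×10^5 / (0.536 × 64.9 × 0.518)) = √39850 = 200 m/s

v = 200 m/s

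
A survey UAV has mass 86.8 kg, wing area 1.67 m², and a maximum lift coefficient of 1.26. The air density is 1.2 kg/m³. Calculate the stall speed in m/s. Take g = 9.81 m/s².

At stall, lift equals weight: L = W = m·g = 86.8 × 9.81 = 851.5 N.
V_stall = √(2W/(ρ·S·CL,max)) = √(2 × 851.5 / (1.2 × 1.67 × 1.26))
V_stall = √674.5 = 26 m/s

V_stall = 26 m/s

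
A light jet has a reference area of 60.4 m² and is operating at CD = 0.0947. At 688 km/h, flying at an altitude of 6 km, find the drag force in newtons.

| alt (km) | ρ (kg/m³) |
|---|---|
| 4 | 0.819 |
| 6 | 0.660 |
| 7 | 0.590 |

At 6 km, from the table: ρ = 0.660 kg/m³.
Convert speed: v = 688 km/h ÷ 3.6 = 191.1 m/s.
Dynamic pressure q = ½ρv² = ½ × 0.66 × 191.1² = 12050 Pa.
D = q·S·CD = 12050 × 60.4 × 0.0947 = 68900 N ≈ 68.9 kN

D = 68900 N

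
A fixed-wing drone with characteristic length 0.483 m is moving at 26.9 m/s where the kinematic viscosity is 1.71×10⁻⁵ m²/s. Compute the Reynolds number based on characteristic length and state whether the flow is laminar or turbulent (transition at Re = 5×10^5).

Re = v·c/ν = 26.9 × 0.483 / (1.71×10⁻⁵) = 7.6×10^5
Since 7.6×10^5 > 5×10^5, the flow is turbulent.

Re = 7.6×10^5 (turbulent)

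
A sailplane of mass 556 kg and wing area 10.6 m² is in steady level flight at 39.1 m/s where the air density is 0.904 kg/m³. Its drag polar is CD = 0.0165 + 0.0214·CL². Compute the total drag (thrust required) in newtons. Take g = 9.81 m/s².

Level flight ⇒ L = W = m·g = 556 × 9.81 = 5454.4 N.
q = ½ρv² = ½ × 0.904 × 39.1² = 691 Pa.
CL = 2W/(ρv²S) = 2×5454.4/(0.904×39.1²×10.6) = 0.7446.
CD = 0.0165 + 0.0214 × 0.7446² = 0.02837.
D = q·S·CD = 691 × 10.6 × 0.02837 = 207.8 N

D = 208 N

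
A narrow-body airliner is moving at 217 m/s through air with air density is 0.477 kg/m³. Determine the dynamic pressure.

q = ½ρv² = ½ × 0.477 × 217² = 11200 Pa

q = 11200 Pa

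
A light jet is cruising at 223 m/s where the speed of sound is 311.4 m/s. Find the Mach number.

M = 0.716

M = v/a = 223 / 311.4 = 0.716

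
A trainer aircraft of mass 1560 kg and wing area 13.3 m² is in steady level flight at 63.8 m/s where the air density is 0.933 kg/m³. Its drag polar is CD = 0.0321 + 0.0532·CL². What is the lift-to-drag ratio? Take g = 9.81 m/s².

Weight W = mg = 1560 × 9.81 = 15304 N; in level flight L = W.
q = ½ρv² = ½ × 0.933 × 63.8² = 1899 Pa.
Required CL = L/(qS) = 15304/(1899·13.3) = 0.606.
CD = 0.0321 + 0.0532 × 0.606² = 0.05163.
L/D = CL/CD = 0.606 / 0.05163 = 11.7

L/D = 11.7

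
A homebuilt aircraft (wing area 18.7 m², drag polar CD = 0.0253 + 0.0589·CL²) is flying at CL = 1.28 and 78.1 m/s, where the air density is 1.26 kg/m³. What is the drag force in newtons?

CD = 0.0253 + 0.0589 × 1.28² = 0.1218
D = ½ρv²S·CD = ½ × 1.26 × 78.1² × 18.7 × 0.1218 = 8750 N

D = 8750 N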